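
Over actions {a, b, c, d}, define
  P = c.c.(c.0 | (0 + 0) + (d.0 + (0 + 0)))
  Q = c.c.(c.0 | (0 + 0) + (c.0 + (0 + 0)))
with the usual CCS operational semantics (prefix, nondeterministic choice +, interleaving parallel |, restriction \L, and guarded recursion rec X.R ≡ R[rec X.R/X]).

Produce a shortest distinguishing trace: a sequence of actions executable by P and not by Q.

ccd

Reachable graph of P (5 states):
  u0 = c.c.(c.0 | (0 + 0) + (d.0 + (0 + 0))) :: =c=> u1
  u1 = c.(c.0 | (0 + 0) + (d.0 + (0 + 0))) :: =c=> u2
  u2 = c.0 | (0 + 0) + (d.0 + (0 + 0)) :: =c=> u3, =d=> u4
  u3 = 0 | (0 + 0) :: stopped
  u4 = 0 :: stopped
Reachable graph of Q (5 states):
  v0 = c.c.(c.0 | (0 + 0) + (c.0 + (0 + 0))) :: =c=> v1
  v1 = c.(c.0 | (0 + 0) + (c.0 + (0 + 0))) :: =c=> v2
  v2 = c.0 | (0 + 0) + (c.0 + (0 + 0)) :: =c=> v3, =c=> v4
  v3 = 0 :: stopped
  v4 = 0 | (0 + 0) :: stopped
Executing ccd from P (initial set {u0}):
  [1] c ⇒ {u1}
  [2] c ⇒ {u2}
  [3] d ⇒ {u4}
  P completes σ.
Executing ccd from Q (initial set {v0}):
  [1] c ⇒ {v1}
  [2] c ⇒ {v2}
  [3] d ⇒ no successor for Q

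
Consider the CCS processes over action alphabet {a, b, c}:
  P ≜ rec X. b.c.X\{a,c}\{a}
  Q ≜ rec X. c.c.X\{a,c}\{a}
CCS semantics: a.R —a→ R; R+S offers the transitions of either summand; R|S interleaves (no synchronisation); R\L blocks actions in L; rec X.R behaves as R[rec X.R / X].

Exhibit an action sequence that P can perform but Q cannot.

b

Reachable graph of P (4 states):
  u0 = rec X. b.c.X\{a,c}\{a} → ··b··> u1
  u1 = c.(rec X. b.c.X\{a,c}\{a})\{a,c}\{a} → ··c··> u2
  u2 = (rec X. b.c.X\{a,c}\{a})\{a,c}\{a} → ··b··> u3
  u3 = (c.(rec X. b.c.X\{a,c}\{a})\{a,c}\{a})\{a,c}\{a} → stopped
Reachable graph of Q (3 states):
  v0 = rec X. c.c.X\{a,c}\{a} → ··c··> v1
  v1 = c.(rec X. c.c.X\{a,c}\{a})\{a,c}\{a} → ··c··> v2
  v2 = (rec X. c.c.X\{a,c}\{a})\{a,c}\{a} → stopped
Executing b from P (initial set {u0}):
  step 1 (b): {u1}
  ✓ P
Executing b from Q (initial set {v0}):
  step 1 (b): no successor for Q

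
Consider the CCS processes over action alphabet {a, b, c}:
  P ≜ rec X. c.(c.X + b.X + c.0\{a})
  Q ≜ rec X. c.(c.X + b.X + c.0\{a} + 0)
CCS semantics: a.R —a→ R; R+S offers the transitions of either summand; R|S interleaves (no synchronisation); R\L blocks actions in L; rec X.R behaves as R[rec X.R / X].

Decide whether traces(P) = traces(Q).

trace-equivalent

P's transition system — 3 states:
  p0 = rec X. c.(c.X + b.X + c.0\{a}) ⊢ --c--▸ p1
  p1 = c.(rec X. c.(c.X + b.X + c.0\{a})) + b.(rec X. c.(c.X + b.X + c.0\{a})) + c.0\{a} ⊢ --b--▸ p0, --c--▸ p0, --c--▸ p2
  p2 = 0\{a} ⊢ (no moves)
Q's transition system — 3 states:
  q0 = rec X. c.(c.X + b.X + c.0\{a} + 0) ⊢ --c--▸ q1
  q1 = c.(rec X. c.(c.X + b.X + c.0\{a} + 0)) + b.(rec X. c.(c.X + b.X + c.0\{a} + 0)) + c.0\{a} + 0 ⊢ --b--▸ q0, --c--▸ q0, --c--▸ q2
  q2 = 0\{a} ⊢ (no moves)
Bisimilarity quotient blocks:
  B0 = {p0, q0}
  B1 = {p1, q1}
  B2 = {p2, q2}
p0 ∈ B0, q0 ∈ B0 → same block
Bisimilar ⇒ trace-equivalent.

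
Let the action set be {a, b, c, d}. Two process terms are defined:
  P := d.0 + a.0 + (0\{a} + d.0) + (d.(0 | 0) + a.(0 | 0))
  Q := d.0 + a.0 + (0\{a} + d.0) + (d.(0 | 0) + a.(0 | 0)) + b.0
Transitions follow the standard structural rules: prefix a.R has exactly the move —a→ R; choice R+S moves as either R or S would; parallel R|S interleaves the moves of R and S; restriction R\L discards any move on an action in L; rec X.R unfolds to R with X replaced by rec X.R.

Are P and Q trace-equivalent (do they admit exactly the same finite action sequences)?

LTS(P): 3 reachable states
  u0 = d.0 + a.0 + (0\{a} + d.0) + (d.(0 | 0) + a.(0 | 0)) :: —a→ u1, —a→ u2, —d→ u1, —d→ u2
  u1 = 0 :: ∅
  u2 = 0 | 0 :: ∅
LTS(Q): 3 reachable states
  v0 = d.0 + a.0 + (0\{a} + d.0) + (d.(0 | 0) + a.(0 | 0)) + b.0 :: —a→ v1, —a→ v2, —b→ v1, —d→ v1, —d→ v2
  v1 = 0 :: ∅
  v2 = 0 | 0 :: ∅
Run σ = ⟨b⟩ on Q: start {v0}
  [1] b ⇒ {v1}
  — Q admits the full trace.
Run σ = ⟨b⟩ on P: start {u0}
  [1] b ⇒ ∅  — P cannot continue

NO — witness ⟨b⟩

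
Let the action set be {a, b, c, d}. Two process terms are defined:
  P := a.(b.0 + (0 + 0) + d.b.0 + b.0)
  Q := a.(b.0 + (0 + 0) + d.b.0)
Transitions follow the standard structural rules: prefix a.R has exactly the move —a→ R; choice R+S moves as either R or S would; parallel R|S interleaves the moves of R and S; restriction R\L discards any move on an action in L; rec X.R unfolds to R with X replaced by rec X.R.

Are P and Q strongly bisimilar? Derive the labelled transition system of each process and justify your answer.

P's transition system — 4 states:
  p0 = a.(b.0 + (0 + 0) + d.b.0 + b.0) ⊢ =a=> p1
  p1 = b.0 + (0 + 0) + d.b.0 + b.0 ⊢ =b=> p2, =d=> p3
  p2 = 0 ⊢ ∅
  p3 = b.0 ⊢ =b=> p2
Q's transition system — 4 states:
  q0 = a.(b.0 + (0 + 0) + d.b.0) ⊢ =a=> q1
  q1 = b.0 + (0 + 0) + d.b.0 ⊢ =b=> q2, =d=> q3
  q2 = 0 ⊢ ∅
  q3 = b.0 ⊢ =b=> q2
Partition-refinement fixed point:
  B0 = {p0, q0}
  B1 = {p1, q1}
  B2 = {p3, q3}
  B3 = {p2, q2}
p0 ∈ B0, q0 ∈ B0 → same block

bisimilar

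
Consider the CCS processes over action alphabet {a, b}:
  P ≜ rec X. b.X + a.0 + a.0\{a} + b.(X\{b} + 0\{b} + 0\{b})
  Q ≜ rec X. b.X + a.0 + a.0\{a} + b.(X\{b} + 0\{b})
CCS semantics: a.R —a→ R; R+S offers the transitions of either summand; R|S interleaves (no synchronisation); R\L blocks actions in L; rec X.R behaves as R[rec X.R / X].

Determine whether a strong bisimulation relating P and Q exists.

LTS(P): 6 reachable states
  u0 = rec X. b.X + a.0 + a.0\{a} + b.(X\{b} + 0\{b} + 0\{b}) ⊢ =a=> u1, =a=> u2, =b=> u0, =b=> u3
  u1 = 0 ⊢ ·
  u2 = 0\{a} ⊢ ·
  u3 = (rec X. b.X + a.0 + a.0\{a} + b.(X\{b} + 0\{b} + 0\{b}))\{b} + 0\{b} + 0\{b} ⊢ =a=> u4, =a=> u5
  u4 = 0\{a}\{b} ⊢ ·
  u5 = 0\{b} ⊢ ·
LTS(Q): 6 reachable states
  v0 = rec X. b.X + a.0 + a.0\{a} + b.(X\{b} + 0\{b}) ⊢ =a=> v1, =a=> v2, =b=> v0, =b=> v3
  v1 = 0 ⊢ ·
  v2 = 0\{a} ⊢ ·
  v3 = (rec X. b.X + a.0 + a.0\{a} + b.(X\{b} + 0\{b}))\{b} + 0\{b} ⊢ =a=> v4, =a=> v5
  v4 = 0\{a}\{b} ⊢ ·
  v5 = 0\{b} ⊢ ·
Coarsest stable partition (strong bisimilarity classes):
  B0 = {u0, v0}
  B1 = {u1, u2, u4, u5, v1, v2, v4, v5}
  B2 = {u3, v3}
u0 ∈ B0, v0 ∈ B0 → same block

bisimilar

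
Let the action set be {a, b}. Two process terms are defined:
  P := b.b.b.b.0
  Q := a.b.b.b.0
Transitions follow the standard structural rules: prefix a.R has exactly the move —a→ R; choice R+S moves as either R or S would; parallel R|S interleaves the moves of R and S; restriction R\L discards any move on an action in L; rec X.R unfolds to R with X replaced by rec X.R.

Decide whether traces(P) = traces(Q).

trace-distinct — witness ⟨b⟩

P's transition system — 5 states:
  m0 = b.b.b.b.0 :: -b-> m1
  m1 = b.b.b.0 :: -b-> m2
  m2 = b.b.0 :: -b-> m3
  m3 = b.0 :: -b-> m4
  m4 = 0 :: ·
Q's transition system — 5 states:
  n0 = a.b.b.b.0 :: -a-> n1
  n1 = b.b.b.0 :: -b-> n2
  n2 = b.b.0 :: -b-> n3
  n3 = b.0 :: -b-> n4
  n4 = 0 :: ·
Run σ = ⟨b⟩ on P: start {m0}
  step 1 (b): {m1}
  ✓ P
Run σ = ⟨b⟩ on Q: start {n0}
  step 1 (b): ∅ (Q stuck)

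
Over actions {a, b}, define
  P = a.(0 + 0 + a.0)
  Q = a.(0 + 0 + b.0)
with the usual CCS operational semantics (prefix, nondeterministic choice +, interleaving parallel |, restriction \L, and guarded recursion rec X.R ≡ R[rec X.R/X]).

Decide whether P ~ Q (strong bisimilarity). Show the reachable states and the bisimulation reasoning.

Reachable graph of P (3 states):
  p0 = a.(0 + 0 + a.0) ⊢ =a=> p1
  p1 = 0 + 0 + a.0 ⊢ =a=> p2
  p2 = 0 ⊢ deadlocked
Reachable graph of Q (3 states):
  q0 = a.(0 + 0 + b.0) ⊢ =a=> q1
  q1 = 0 + 0 + b.0 ⊢ =b=> q2
  q2 = 0 ⊢ deadlocked
Partition-refinement fixed point:
  B0 = {p0}
  B1 = {p1}
  B2 = {p2, q2}
  B3 = {q0}
  B4 = {q1}
p0 ∈ B0, q0 ∈ B3 → different blocks

NO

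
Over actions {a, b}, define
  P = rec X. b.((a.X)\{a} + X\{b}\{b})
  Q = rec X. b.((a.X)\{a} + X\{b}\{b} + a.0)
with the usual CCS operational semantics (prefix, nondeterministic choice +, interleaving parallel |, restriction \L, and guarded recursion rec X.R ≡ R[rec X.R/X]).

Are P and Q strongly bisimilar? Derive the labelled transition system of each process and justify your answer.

LTS(P): 2 reachable states
  m0 = rec X. b.((a.X)\{a} + X\{b}\{b}) ⊢ -b-> m1
  m1 = (a.(rec X. b.((a.X)\{a} + X\{b}\{b})))\{a} + (rec X. b.((a.X)\{a} + X\{b}\{b}))\{b}\{b} ⊢ stopped
LTS(Q): 3 reachable states
  n0 = rec X. b.((a.X)\{a} + X\{b}\{b} + a.0) ⊢ -b-> n1
  n1 = (a.(rec X. b.((a.X)\{a} + X\{b}\{b} + a.0)))\{a} + (rec X. b.((a.X)\{a} + X\{b}\{b} + a.0))\{b}\{b} + a.0 ⊢ -a-> n2
  n2 = 0 ⊢ stopped
Coarsest stable partition (strong bisimilarity classes):
  B0 = {m0}
  B1 = {m1, n2}
  B2 = {n0}
  B3 = {n1}
m0 ∈ B0, n0 ∈ B2 → different blocks

not bisimilar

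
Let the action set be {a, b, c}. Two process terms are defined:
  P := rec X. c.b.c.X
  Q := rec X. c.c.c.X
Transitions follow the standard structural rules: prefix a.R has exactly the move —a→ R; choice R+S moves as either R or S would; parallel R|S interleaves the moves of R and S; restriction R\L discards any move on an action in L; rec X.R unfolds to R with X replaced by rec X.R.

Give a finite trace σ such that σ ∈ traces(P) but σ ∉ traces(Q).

cb

LTS(P): 3 reachable states
  p0 = rec X. c.b.c.X :: ··c··> p1
  p1 = b.c.(rec X. c.b.c.X) :: ··b··> p2
  p2 = c.(rec X. c.b.c.X) :: ··c··> p0
LTS(Q): 3 reachable states
  q0 = rec X. c.c.c.X :: ··c··> q1
  q1 = c.c.(rec X. c.c.c.X) :: ··c··> q2
  q2 = c.(rec X. c.c.c.X) :: ··c··> q0
Trace ⟨cb⟩ through P, begin at {p0}:
  [1] c ⇒ {p1}
  [2] b ⇒ {p2}
  P completes σ.
Trace ⟨cb⟩ through Q, begin at {q0}:
  [1] c ⇒ {q1}
  [2] b ⇒ ∅ (Q stuck)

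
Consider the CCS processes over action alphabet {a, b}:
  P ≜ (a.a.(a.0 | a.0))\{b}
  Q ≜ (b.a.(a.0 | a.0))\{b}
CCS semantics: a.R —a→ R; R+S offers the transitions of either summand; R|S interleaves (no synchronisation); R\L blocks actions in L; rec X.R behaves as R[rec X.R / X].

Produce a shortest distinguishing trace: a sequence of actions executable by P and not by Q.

a

LTS(P): 6 reachable states
  s0 = (a.a.(a.0 | a.0))\{b} :: --a--▸ s1
  s1 = (a.(a.0 | a.0))\{b} :: --a--▸ s2
  s2 = (a.0 | a.0)\{b} :: --a--▸ s3, --a--▸ s4
  s3 = (0 | a.0)\{b} :: --a--▸ s5
  s4 = (a.0 | 0)\{b} :: --a--▸ s5
  s5 = (0 | 0)\{b} :: stopped
LTS(Q): 1 reachable states
  t0 = (b.a.(a.0 | a.0))\{b} :: stopped
Executing a from P (initial set {s0}):
  [1] a ⇒ {s1}
  — P admits the full trace.
Executing a from Q (initial set {t0}):
  [1] a ⇒ ∅ (Q stuck)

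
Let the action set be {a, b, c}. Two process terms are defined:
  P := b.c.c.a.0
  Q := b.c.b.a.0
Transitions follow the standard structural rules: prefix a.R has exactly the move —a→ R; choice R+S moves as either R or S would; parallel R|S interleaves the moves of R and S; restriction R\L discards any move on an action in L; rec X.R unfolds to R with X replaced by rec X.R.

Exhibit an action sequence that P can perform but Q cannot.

bcc

LTS(P): 5 reachable states
  u0 = b.c.c.a.0 :: =b=> u1
  u1 = c.c.a.0 :: =c=> u2
  u2 = c.a.0 :: =c=> u3
  u3 = a.0 :: =a=> u4
  u4 = 0 :: ∅
LTS(Q): 5 reachable states
  v0 = b.c.b.a.0 :: =b=> v1
  v1 = c.b.a.0 :: =c=> v2
  v2 = b.a.0 :: =b=> v3
  v3 = a.0 :: =a=> v4
  v4 = 0 :: ∅
Run σ = ⟨bcc⟩ on P: start {u0}
  [1] b ⇒ {u1}
  [2] c ⇒ {u2}
  [3] c ⇒ {u3}
  P completes σ.
Run σ = ⟨bcc⟩ on Q: start {v0}
  [1] b ⇒ {v1}
  [2] c ⇒ {v2}
  [3] c ⇒ ∅  — Q cannot continue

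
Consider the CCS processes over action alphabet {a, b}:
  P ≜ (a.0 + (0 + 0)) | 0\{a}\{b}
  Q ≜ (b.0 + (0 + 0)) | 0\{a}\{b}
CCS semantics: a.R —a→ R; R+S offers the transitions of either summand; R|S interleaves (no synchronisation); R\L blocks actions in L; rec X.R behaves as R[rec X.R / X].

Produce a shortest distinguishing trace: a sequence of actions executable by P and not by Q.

Reachable graph of P (2 states):
  p0 = (a.0 + (0 + 0)) | 0\{a}\{b} → =a=> p1
  p1 = 0 | 0\{a}\{b} → ∅
Reachable graph of Q (2 states):
  q0 = (b.0 + (0 + 0)) | 0\{a}\{b} → =b=> q1
  q1 = 0 | 0\{a}\{b} → ∅
Executing a from P (initial set {p0}):
  [1] a ⇒ {p1}
  — P admits the full trace.
Executing a from Q (initial set {q0}):
  [1] a ⇒ ∅  — Q cannot continue

a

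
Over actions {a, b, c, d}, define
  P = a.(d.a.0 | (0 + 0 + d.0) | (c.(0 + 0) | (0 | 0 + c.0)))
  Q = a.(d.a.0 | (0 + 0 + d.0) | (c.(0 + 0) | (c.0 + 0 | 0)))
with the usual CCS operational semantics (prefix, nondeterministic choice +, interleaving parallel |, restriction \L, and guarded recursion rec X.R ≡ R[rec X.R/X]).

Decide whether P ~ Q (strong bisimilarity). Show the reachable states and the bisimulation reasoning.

P ~ Q

Reachable graph of P (25 states):
  s0 = a.(d.a.0 | (0 + 0 + d.0) | (c.(0 + 0) | (0 | 0 + c.0))) ⊢ -a-> s1
  s1 = d.a.0 | (0 + 0 + d.0) | (c.(0 + 0) | (0 | 0 + c.0)) ⊢ -c-> s2, -c-> s3, -d-> s4, -d-> s5
  s2 = d.a.0 | (0 + 0 + d.0) | ((0 + 0) | (0 | 0 + c.0)) ⊢ -c-> s6, -d-> s7, -d-> s8
  s3 = d.a.0 | (0 + 0 + d.0) | (c.(0 + 0) | 0) ⊢ -c-> s6, -d-> s10, -d-> s9
  s4 = a.0 | (0 + 0 + d.0) | (c.(0 + 0) | (0 | 0 + c.0)) ⊢ -a-> s11, -c-> s7, -c-> s9, -d-> s12
  s5 = d.a.0 | 0 | (c.(0 + 0) | (0 | 0 + c.0)) ⊢ -c-> s10, -c-> s8, -d-> s12
  s6 = d.a.0 | (0 + 0 + d.0) | ((0 + 0) | 0) ⊢ -d-> s13, -d-> s14
  s7 = a.0 | (0 + 0 + d.0) | ((0 + 0) | (0 | 0 + c.0)) ⊢ -a-> s15, -c-> s13, -d-> s16
  s8 = d.a.0 | 0 | ((0 + 0) | (0 | 0 + c.0)) ⊢ -c-> s14, -d-> s16
  s9 = a.0 | (0 + 0 + d.0) | (c.(0 + 0) | 0) ⊢ -a-> s17, -c-> s13, -d-> s18
  s10 = d.a.0 | 0 | (c.(0 + 0) | 0) ⊢ -c-> s14, -d-> s18
  s11 = 0 | (0 + 0 + d.0) | (c.(0 + 0) | (0 | 0 + c.0)) ⊢ -c-> s15, -c-> s17, -d-> s19
  s12 = a.0 | 0 | (c.(0 + 0) | (0 | 0 + c.0)) ⊢ -a-> s19, -c-> s16, -c-> s18
  s13 = a.0 | (0 + 0 + d.0) | ((0 + 0) | 0) ⊢ -a-> s20, -d-> s21
  s14 = d.a.0 | 0 | ((0 + 0) | 0) ⊢ -d-> s21
  s15 = 0 | (0 + 0 + d.0) | ((0 + 0) | (0 | 0 + c.0)) ⊢ -c-> s20, -d-> s22
  s16 = a.0 | 0 | ((0 + 0) | (0 | 0 + c.0)) ⊢ -a-> s22, -c-> s21
  s17 = 0 | (0 + 0 + d.0) | (c.(0 + 0) | 0) ⊢ -c-> s20, -d-> s23
  s18 = a.0 | 0 | (c.(0 + 0) | 0) ⊢ -a-> s23, -c-> s21
  s19 = 0 | 0 | (c.(0 + 0) | (0 | 0 + c.0)) ⊢ -c-> s22, -c-> s23
  s20 = 0 | (0 + 0 + d.0) | ((0 + 0) | 0) ⊢ -d-> s24
  s21 = a.0 | 0 | ((0 + 0) | 0) ⊢ -a-> s24
  s22 = 0 | 0 | ((0 + 0) | (0 | 0 + c.0)) ⊢ -c-> s24
  s23 = 0 | 0 | (c.(0 + 0) | 0) ⊢ -c-> s24
  s24 = 0 | 0 | ((0 + 0) | 0) ⊢ ∅
Reachable graph of Q (25 states):
  t0 = a.(d.a.0 | (0 + 0 + d.0) | (c.(0 + 0) | (c.0 + 0 | 0))) ⊢ -a-> t1
  t1 = d.a.0 | (0 + 0 + d.0) | (c.(0 + 0) | (c.0 + 0 | 0)) ⊢ -c-> t2, -c-> t3, -d-> t4, -d-> t5
  t2 = d.a.0 | (0 + 0 + d.0) | ((0 + 0) | (c.0 + 0 | 0)) ⊢ -c-> t6, -d-> t7, -d-> t8
  t3 = d.a.0 | (0 + 0 + d.0) | (c.(0 + 0) | 0) ⊢ -c-> t6, -d-> t10, -d-> t9
  t4 = a.0 | (0 + 0 + d.0) | (c.(0 + 0) | (c.0 + 0 | 0)) ⊢ -a-> t11, -c-> t7, -c-> t9, -d-> t12
  t5 = d.a.0 | 0 | (c.(0 + 0) | (c.0 + 0 | 0)) ⊢ -c-> t10, -c-> t8, -d-> t12
  t6 = d.a.0 | (0 + 0 + d.0) | ((0 + 0) | 0) ⊢ -d-> t13, -d-> t14
  t7 = a.0 | (0 + 0 + d.0) | ((0 + 0) | (c.0 + 0 | 0)) ⊢ -a-> t15, -c-> t13, -d-> t16
  t8 = d.a.0 | 0 | ((0 + 0) | (c.0 + 0 | 0)) ⊢ -c-> t14, -d-> t16
  t9 = a.0 | (0 + 0 + d.0) | (c.(0 + 0) | 0) ⊢ -a-> t17, -c-> t13, -d-> t18
  t10 = d.a.0 | 0 | (c.(0 + 0) | 0) ⊢ -c-> t14, -d-> t18
  t11 = 0 | (0 + 0 + d.0) | (c.(0 + 0) | (c.0 + 0 | 0)) ⊢ -c-> t15, -c-> t17, -d-> t19
  t12 = a.0 | 0 | (c.(0 + 0) | (c.0 + 0 | 0)) ⊢ -a-> t19, -c-> t16, -c-> t18
  t13 = a.0 | (0 + 0 + d.0) | ((0 + 0) | 0) ⊢ -a-> t20, -d-> t21
  t14 = d.a.0 | 0 | ((0 + 0) | 0) ⊢ -d-> t21
  t15 = 0 | (0 + 0 + d.0) | ((0 + 0) | (c.0 + 0 | 0)) ⊢ -c-> t20, -d-> t22
  t16 = a.0 | 0 | ((0 + 0) | (c.0 + 0 | 0)) ⊢ -a-> t22, -c-> t21
  t17 = 0 | (0 + 0 + d.0) | (c.(0 + 0) | 0) ⊢ -c-> t20, -d-> t23
  t18 = a.0 | 0 | (c.(0 + 0) | 0) ⊢ -a-> t23, -c-> t21
  t19 = 0 | 0 | (c.(0 + 0) | (c.0 + 0 | 0)) ⊢ -c-> t22, -c-> t23
  t20 = 0 | (0 + 0 + d.0) | ((0 + 0) | 0) ⊢ -d-> t24
  t21 = a.0 | 0 | ((0 + 0) | 0) ⊢ -a-> t24
  t22 = 0 | 0 | ((0 + 0) | (c.0 + 0 | 0)) ⊢ -c-> t24
  t23 = 0 | 0 | (c.(0 + 0) | 0) ⊢ -c-> t24
  t24 = 0 | 0 | ((0 + 0) | 0) ⊢ ∅
Coarsest stable partition (strong bisimilarity classes):
  B0 = {s0, t0}
  B1 = {s1, t1}
  B2 = {s2, s3, t2, t3}
  B3 = {s10, s8, t10, t8}
  B4 = {s16, s18, t16, t18}
  B5 = {s22, s23, t22, t23}
  B6 = {s24, t24}
  B7 = {s21, t21}
  B8 = {s14, t14}
  B9 = {s7, s9, t7, t9}
  B10 = {s15, s17, t15, t17}
  B11 = {s20, t20}
  B12 = {s13, t13}
  B13 = {s6, t6}
  B14 = {s5, t5}
  B15 = {s12, t12}
  B16 = {s19, t19}
  B17 = {s4, t4}
  B18 = {s11, t11}
s0 ∈ B0, t0 ∈ B0 → same block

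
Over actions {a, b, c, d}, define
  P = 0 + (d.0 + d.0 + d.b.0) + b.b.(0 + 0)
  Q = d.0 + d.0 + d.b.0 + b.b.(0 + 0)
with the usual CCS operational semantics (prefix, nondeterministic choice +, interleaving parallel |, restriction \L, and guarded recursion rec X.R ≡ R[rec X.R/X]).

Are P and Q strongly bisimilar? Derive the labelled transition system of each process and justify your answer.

P ~ Q

LTS(P): 5 reachable states
  m0 = 0 + (d.0 + d.0 + d.b.0) + b.b.(0 + 0) ⊢ —b→ m1, —d→ m2, —d→ m3
  m1 = b.(0 + 0) ⊢ —b→ m4
  m2 = 0 ⊢ (no moves)
  m3 = b.0 ⊢ —b→ m2
  m4 = 0 + 0 ⊢ (no moves)
LTS(Q): 5 reachable states
  n0 = d.0 + d.0 + d.b.0 + b.b.(0 + 0) ⊢ —b→ n1, —d→ n2, —d→ n3
  n1 = b.(0 + 0) ⊢ —b→ n4
  n2 = 0 ⊢ (no moves)
  n3 = b.0 ⊢ —b→ n2
  n4 = 0 + 0 ⊢ (no moves)
Coarsest stable partition (strong bisimilarity classes):
  B0 = {m0, n0}
  B1 = {m1, m3, n1, n3}
  B2 = {m2, m4, n2, n4}
m0 ∈ B0, n0 ∈ B0 → same block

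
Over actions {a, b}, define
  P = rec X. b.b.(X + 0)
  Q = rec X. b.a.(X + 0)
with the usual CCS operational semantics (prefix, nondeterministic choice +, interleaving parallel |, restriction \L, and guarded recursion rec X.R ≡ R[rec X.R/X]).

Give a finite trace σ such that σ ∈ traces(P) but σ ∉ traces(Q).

Reachable graph of P (3 states):
  p0 = rec X. b.b.(X + 0) has moves --b--▸ p1
  p1 = b.((rec X. b.b.(X + 0)) + 0) has moves --b--▸ p2
  p2 = (rec X. b.b.(X + 0)) + 0 has moves --b--▸ p1
Reachable graph of Q (3 states):
  q0 = rec X. b.a.(X + 0) has moves --b--▸ q1
  q1 = a.((rec X. b.a.(X + 0)) + 0) has moves --a--▸ q2
  q2 = (rec X. b.a.(X + 0)) + 0 has moves --b--▸ q1
Trace ⟨bb⟩ through P, begin at {p0}:
  after b @ step 1: {p1}
  after b @ step 2: {p2}
  ✓ P
Trace ⟨bb⟩ through Q, begin at {q0}:
  after b @ step 1: {q1}
  after b @ step 2: ∅ (Q stuck)

bb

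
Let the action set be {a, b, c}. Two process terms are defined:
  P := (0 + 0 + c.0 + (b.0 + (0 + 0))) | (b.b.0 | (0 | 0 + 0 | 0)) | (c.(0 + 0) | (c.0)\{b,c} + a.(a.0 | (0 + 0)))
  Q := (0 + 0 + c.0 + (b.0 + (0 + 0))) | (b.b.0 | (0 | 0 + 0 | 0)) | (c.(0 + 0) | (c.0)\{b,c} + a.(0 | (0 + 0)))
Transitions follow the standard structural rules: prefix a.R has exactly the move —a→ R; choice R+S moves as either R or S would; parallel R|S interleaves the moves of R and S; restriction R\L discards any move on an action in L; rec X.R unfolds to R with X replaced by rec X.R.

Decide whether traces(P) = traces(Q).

LTS(P): 24 reachable states
  m0 = (0 + 0 + c.0 + (b.0 + (0 + 0))) | (b.b.0 | (0 | 0 + 0 | 0)) | (c.(0 + 0) | (c.0)\{b,c} + a.(a.0 | (0 + 0))) ⊢ =a=> m1, =b=> m2, =b=> m3, =c=> m3, =c=> m4
  m1 = (0 + 0 + c.0 + (b.0 + (0 + 0))) | (b.b.0 | (0 | 0 + 0 | 0)) | (a.0 | (0 + 0)) ⊢ =a=> m5, =b=> m6, =b=> m7, =c=> m7
  m2 = (0 + 0 + c.0 + (b.0 + (0 + 0))) | (b.0 | (0 | 0 + 0 | 0)) | (c.(0 + 0) | (c.0)\{b,c} + a.(a.0 | (0 + 0))) ⊢ =a=> m6, =b=> m8, =b=> m9, =c=> m10, =c=> m9
  m3 = 0 | (b.b.0 | (0 | 0 + 0 | 0)) | (c.(0 + 0) | (c.0)\{b,c} + a.(a.0 | (0 + 0))) ⊢ =a=> m7, =b=> m9, =c=> m11
  m4 = (0 + 0 + c.0 + (b.0 + (0 + 0))) | (b.b.0 | (0 | 0 + 0 | 0)) | ((0 + 0) | (c.0)\{b,c}) ⊢ =b=> m10, =b=> m11, =c=> m11
  m5 = (0 + 0 + c.0 + (b.0 + (0 + 0))) | (b.b.0 | (0 | 0 + 0 | 0)) | (0 | (0 + 0)) ⊢ =b=> m12, =b=> m13, =c=> m13
  m6 = (0 + 0 + c.0 + (b.0 + (0 + 0))) | (b.0 | (0 | 0 + 0 | 0)) | (a.0 | (0 + 0)) ⊢ =a=> m12, =b=> m14, =b=> m15, =c=> m15
  m7 = 0 | (b.b.0 | (0 | 0 + 0 | 0)) | (a.0 | (0 + 0)) ⊢ =a=> m13, =b=> m15
  m8 = (0 + 0 + c.0 + (b.0 + (0 + 0))) | (0 | (0 | 0 + 0 | 0)) | (c.(0 + 0) | (c.0)\{b,c} + a.(a.0 | (0 + 0))) ⊢ =a=> m14, =b=> m16, =c=> m16, =c=> m17
  m9 = 0 | (b.0 | (0 | 0 + 0 | 0)) | (c.(0 + 0) | (c.0)\{b,c} + a.(a.0 | (0 + 0))) ⊢ =a=> m15, =b=> m16, =c=> m18
  m10 = (0 + 0 + c.0 + (b.0 + (0 + 0))) | (b.0 | (0 | 0 + 0 | 0)) | ((0 + 0) | (c.0)\{b,c}) ⊢ =b=> m17, =b=> m18, =c=> m18
  m11 = 0 | (b.b.0 | (0 | 0 + 0 | 0)) | ((0 + 0) | (c.0)\{b,c}) ⊢ =b=> m18
  m12 = (0 + 0 + c.0 + (b.0 + (0 + 0))) | (b.0 | (0 | 0 + 0 | 0)) | (0 | (0 + 0)) ⊢ =b=> m19, =b=> m20, =c=> m20
  m13 = 0 | (b.b.0 | (0 | 0 + 0 | 0)) | (0 | (0 + 0)) ⊢ =b=> m20
  m14 = (0 + 0 + c.0 + (b.0 + (0 + 0))) | (0 | (0 | 0 + 0 | 0)) | (a.0 | (0 + 0)) ⊢ =a=> m19, =b=> m21, =c=> m21
  m15 = 0 | (b.0 | (0 | 0 + 0 | 0)) | (a.0 | (0 + 0)) ⊢ =a=> m20, =b=> m21
  m16 = 0 | (0 | (0 | 0 + 0 | 0)) | (c.(0 + 0) | (c.0)\{b,c} + a.(a.0 | (0 + 0))) ⊢ =a=> m21, =c=> m22
  m17 = (0 + 0 + c.0 + (b.0 + (0 + 0))) | (0 | (0 | 0 + 0 | 0)) | ((0 + 0) | (c.0)\{b,c}) ⊢ =b=> m22, =c=> m22
  m18 = 0 | (b.0 | (0 | 0 + 0 | 0)) | ((0 + 0) | (c.0)\{b,c}) ⊢ =b=> m22
  m19 = (0 + 0 + c.0 + (b.0 + (0 + 0))) | (0 | (0 | 0 + 0 | 0)) | (0 | (0 + 0)) ⊢ =b=> m23, =c=> m23
  m20 = 0 | (b.0 | (0 | 0 + 0 | 0)) | (0 | (0 + 0)) ⊢ =b=> m23
  m21 = 0 | (0 | (0 | 0 + 0 | 0)) | (a.0 | (0 + 0)) ⊢ =a=> m23
  m22 = 0 | (0 | (0 | 0 + 0 | 0)) | ((0 + 0) | (c.0)\{b,c}) ⊢ stopped
  m23 = 0 | (0 | (0 | 0 + 0 | 0)) | (0 | (0 + 0)) ⊢ stopped
LTS(Q): 18 reachable states
  n0 = (0 + 0 + c.0 + (b.0 + (0 + 0))) | (b.b.0 | (0 | 0 + 0 | 0)) | (c.(0 + 0) | (c.0)\{b,c} + a.(0 | (0 + 0))) ⊢ =a=> n1, =b=> n2, =b=> n3, =c=> n3, =c=> n4
  n1 = (0 + 0 + c.0 + (b.0 + (0 + 0))) | (b.b.0 | (0 | 0 + 0 | 0)) | (0 | (0 + 0)) ⊢ =b=> n5, =b=> n6, =c=> n6
  n2 = (0 + 0 + c.0 + (b.0 + (0 + 0))) | (b.0 | (0 | 0 + 0 | 0)) | (c.(0 + 0) | (c.0)\{b,c} + a.(0 | (0 + 0))) ⊢ =a=> n5, =b=> n7, =b=> n8, =c=> n8, =c=> n9
  n3 = 0 | (b.b.0 | (0 | 0 + 0 | 0)) | (c.(0 + 0) | (c.0)\{b,c} + a.(0 | (0 + 0))) ⊢ =a=> n6, =b=> n8, =c=> n10
  n4 = (0 + 0 + c.0 + (b.0 + (0 + 0))) | (b.b.0 | (0 | 0 + 0 | 0)) | ((0 + 0) | (c.0)\{b,c}) ⊢ =b=> n10, =b=> n9, =c=> n10
  n5 = (0 + 0 + c.0 + (b.0 + (0 + 0))) | (b.0 | (0 | 0 + 0 | 0)) | (0 | (0 + 0)) ⊢ =b=> n11, =b=> n12, =c=> n12
  n6 = 0 | (b.b.0 | (0 | 0 + 0 | 0)) | (0 | (0 + 0)) ⊢ =b=> n12
  n7 = (0 + 0 + c.0 + (b.0 + (0 + 0))) | (0 | (0 | 0 + 0 | 0)) | (c.(0 + 0) | (c.0)\{b,c} + a.(0 | (0 + 0))) ⊢ =a=> n11, =b=> n13, =c=> n13, =c=> n14
  n8 = 0 | (b.0 | (0 | 0 + 0 | 0)) | (c.(0 + 0) | (c.0)\{b,c} + a.(0 | (0 + 0))) ⊢ =a=> n12, =b=> n13, =c=> n15
  n9 = (0 + 0 + c.0 + (b.0 + (0 + 0))) | (b.0 | (0 | 0 + 0 | 0)) | ((0 + 0) | (c.0)\{b,c}) ⊢ =b=> n14, =b=> n15, =c=> n15
  n10 = 0 | (b.b.0 | (0 | 0 + 0 | 0)) | ((0 + 0) | (c.0)\{b,c}) ⊢ =b=> n15
  n11 = (0 + 0 + c.0 + (b.0 + (0 + 0))) | (0 | (0 | 0 + 0 | 0)) | (0 | (0 + 0)) ⊢ =b=> n16, =c=> n16
  n12 = 0 | (b.0 | (0 | 0 + 0 | 0)) | (0 | (0 + 0)) ⊢ =b=> n16
  n13 = 0 | (0 | (0 | 0 + 0 | 0)) | (c.(0 + 0) | (c.0)\{b,c} + a.(0 | (0 + 0))) ⊢ =a=> n16, =c=> n17
  n14 = (0 + 0 + c.0 + (b.0 + (0 + 0))) | (0 | (0 | 0 + 0 | 0)) | ((0 + 0) | (c.0)\{b,c}) ⊢ =b=> n17, =c=> n17
  n15 = 0 | (b.0 | (0 | 0 + 0 | 0)) | ((0 + 0) | (c.0)\{b,c}) ⊢ =b=> n17
  n16 = 0 | (0 | (0 | 0 + 0 | 0)) | (0 | (0 + 0)) ⊢ stopped
  n17 = 0 | (0 | (0 | 0 + 0 | 0)) | ((0 + 0) | (c.0)\{b,c}) ⊢ stopped
Trace ⟨aa⟩ through P, begin at {m0}:
  step 1 (a): {m1}
  step 2 (a): {m5}
  P completes σ.
Trace ⟨aa⟩ through Q, begin at {n0}:
  step 1 (a): {n1}
  step 2 (a): no successor for Q

trace-distinct — witness ⟨aa⟩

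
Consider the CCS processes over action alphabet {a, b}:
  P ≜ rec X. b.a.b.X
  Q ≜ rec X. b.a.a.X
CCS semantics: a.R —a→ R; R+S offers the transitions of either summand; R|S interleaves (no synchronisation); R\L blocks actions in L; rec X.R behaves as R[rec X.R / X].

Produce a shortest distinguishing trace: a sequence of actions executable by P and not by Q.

P's transition system — 3 states:
  s0 = rec X. b.a.b.X :: ··b··> s1
  s1 = a.b.(rec X. b.a.b.X) :: ··a··> s2
  s2 = b.(rec X. b.a.b.X) :: ··b··> s0
Q's transition system — 3 states:
  t0 = rec X. b.a.a.X :: ··b··> t1
  t1 = a.a.(rec X. b.a.a.X) :: ··a··> t2
  t2 = a.(rec X. b.a.a.X) :: ··a··> t0
Executing bab from P (initial set {s0}):
  step 1 (b): {s1}
  step 2 (a): {s2}
  step 3 (b): {s0}
  — P admits the full trace.
Executing bab from Q (initial set {t0}):
  step 1 (b): {t1}
  step 2 (a): {t2}
  step 3 (b): ∅  — Q cannot continue

bab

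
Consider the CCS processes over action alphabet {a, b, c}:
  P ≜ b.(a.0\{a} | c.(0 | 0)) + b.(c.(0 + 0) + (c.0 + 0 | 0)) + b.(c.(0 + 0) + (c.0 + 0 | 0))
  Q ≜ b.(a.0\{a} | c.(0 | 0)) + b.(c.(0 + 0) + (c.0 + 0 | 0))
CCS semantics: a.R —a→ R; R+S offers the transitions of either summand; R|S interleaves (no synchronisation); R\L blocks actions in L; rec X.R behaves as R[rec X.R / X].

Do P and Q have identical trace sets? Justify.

traces(P) = traces(Q)

P's transition system — 8 states:
  m0 = b.(a.0\{a} | c.(0 | 0)) + b.(c.(0 + 0) + (c.0 + 0 | 0)) + b.(c.(0 + 0) + (c.0 + 0 | 0)) | =b=> m1, =b=> m2
  m1 = a.0\{a} | c.(0 | 0) | =a=> m3, =c=> m4
  m2 = c.(0 + 0) + (c.0 + 0 | 0) | =c=> m5, =c=> m6
  m3 = 0\{a} | c.(0 | 0) | =c=> m7
  m4 = a.0\{a} | (0 | 0) | =a=> m7
  m5 = 0 | deadlocked
  m6 = 0 + 0 | deadlocked
  m7 = 0\{a} | (0 | 0) | deadlocked
Q's transition system — 8 states:
  n0 = b.(a.0\{a} | c.(0 | 0)) + b.(c.(0 + 0) + (c.0 + 0 | 0)) | =b=> n1, =b=> n2
  n1 = a.0\{a} | c.(0 | 0) | =a=> n3, =c=> n4
  n2 = c.(0 + 0) + (c.0 + 0 | 0) | =c=> n5, =c=> n6
  n3 = 0\{a} | c.(0 | 0) | =c=> n7
  n4 = a.0\{a} | (0 | 0) | =a=> n7
  n5 = 0 | deadlocked
  n6 = 0 + 0 | deadlocked
  n7 = 0\{a} | (0 | 0) | deadlocked
Bisimilarity quotient blocks:
  B0 = {m0, n0}
  B1 = {m1, n1}
  B2 = {m4, n4}
  B3 = {m5, m6, m7, n5, n6, n7}
  B4 = {m2, m3, n2, n3}
m0 ∈ B0, n0 ∈ B0 → same block
Bisimilar ⇒ trace-equivalent.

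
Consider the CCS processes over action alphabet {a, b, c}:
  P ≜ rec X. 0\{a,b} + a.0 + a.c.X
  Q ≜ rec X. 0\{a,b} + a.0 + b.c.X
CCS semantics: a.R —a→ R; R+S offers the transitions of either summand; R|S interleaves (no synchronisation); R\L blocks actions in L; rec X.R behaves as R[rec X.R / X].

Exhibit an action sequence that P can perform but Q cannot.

Reachable graph of P (3 states):
  s0 = rec X. 0\{a,b} + a.0 + a.c.X has moves --a--▸ s1, --a--▸ s2
  s1 = 0 has moves deadlocked
  s2 = c.(rec X. 0\{a,b} + a.0 + a.c.X) has moves --c--▸ s0
Reachable graph of Q (3 states):
  t0 = rec X. 0\{a,b} + a.0 + b.c.X has moves --a--▸ t1, --b--▸ t2
  t1 = 0 has moves deadlocked
  t2 = c.(rec X. 0\{a,b} + a.0 + b.c.X) has moves --c--▸ t0
Trace ⟨ac⟩ through P, begin at {s0}:
  [1] a ⇒ {s1, s2}
  [2] c ⇒ {s0}
  ✓ P
Trace ⟨ac⟩ through Q, begin at {t0}:
  [1] a ⇒ {t1}
  [2] c ⇒ ∅ (Q stuck)

ac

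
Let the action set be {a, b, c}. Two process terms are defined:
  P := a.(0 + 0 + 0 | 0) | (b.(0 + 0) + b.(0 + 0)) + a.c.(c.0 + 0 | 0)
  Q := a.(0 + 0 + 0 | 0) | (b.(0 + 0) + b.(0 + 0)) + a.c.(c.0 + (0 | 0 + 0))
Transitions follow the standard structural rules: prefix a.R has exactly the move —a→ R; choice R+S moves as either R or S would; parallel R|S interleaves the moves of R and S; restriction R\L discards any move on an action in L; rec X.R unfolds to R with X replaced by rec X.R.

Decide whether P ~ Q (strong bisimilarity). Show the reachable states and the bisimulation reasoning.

P's transition system — 7 states:
  s0 = a.(0 + 0 + 0 | 0) | (b.(0 + 0) + b.(0 + 0)) + a.c.(c.0 + 0 | 0) | -a-> s1, -a-> s2, -b-> s3
  s1 = (0 + 0 + 0 | 0) | (b.(0 + 0) + b.(0 + 0)) | -b-> s4
  s2 = c.(c.0 + 0 | 0) | -c-> s5
  s3 = a.(0 + 0 + 0 | 0) | (0 + 0) | -a-> s4
  s4 = (0 + 0 + 0 | 0) | (0 + 0) | deadlocked
  s5 = c.0 + 0 | 0 | -c-> s6
  s6 = 0 | deadlocked
Q's transition system — 7 states:
  t0 = a.(0 + 0 + 0 | 0) | (b.(0 + 0) + b.(0 + 0)) + a.c.(c.0 + (0 | 0 + 0)) | -a-> t1, -a-> t2, -b-> t3
  t1 = (0 + 0 + 0 | 0) | (b.(0 + 0) + b.(0 + 0)) | -b-> t4
  t2 = c.(c.0 + (0 | 0 + 0)) | -c-> t5
  t3 = a.(0 + 0 + 0 | 0) | (0 + 0) | -a-> t4
  t4 = (0 + 0 + 0 | 0) | (0 + 0) | deadlocked
  t5 = c.0 + (0 | 0 + 0) | -c-> t6
  t6 = 0 | deadlocked
Partition-refinement fixed point:
  B0 = {s0, t0}
  B1 = {s2, t2}
  B2 = {s5, t5}
  B3 = {s4, s6, t4, t6}
  B4 = {s1, t1}
  B5 = {s3, t3}
s0 ∈ B0, t0 ∈ B0 → same block

bisimilar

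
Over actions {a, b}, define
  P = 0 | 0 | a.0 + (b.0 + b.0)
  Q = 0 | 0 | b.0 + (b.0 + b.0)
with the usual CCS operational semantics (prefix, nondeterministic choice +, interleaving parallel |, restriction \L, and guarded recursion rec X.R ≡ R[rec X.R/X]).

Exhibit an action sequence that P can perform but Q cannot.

a

LTS(P): 3 reachable states
  u0 = 0 | 0 | a.0 + (b.0 + b.0) :: ··a··> u1, ··b··> u2
  u1 = 0 | 0 | 0 :: deadlocked
  u2 = 0 :: deadlocked
LTS(Q): 3 reachable states
  v0 = 0 | 0 | b.0 + (b.0 + b.0) :: ··b··> v1, ··b··> v2
  v1 = 0 :: deadlocked
  v2 = 0 | 0 | 0 :: deadlocked
Executing a from P (initial set {u0}):
  [1] a ⇒ {u1}
  ✓ P
Executing a from Q (initial set {v0}):
  [1] a ⇒ no successor for Q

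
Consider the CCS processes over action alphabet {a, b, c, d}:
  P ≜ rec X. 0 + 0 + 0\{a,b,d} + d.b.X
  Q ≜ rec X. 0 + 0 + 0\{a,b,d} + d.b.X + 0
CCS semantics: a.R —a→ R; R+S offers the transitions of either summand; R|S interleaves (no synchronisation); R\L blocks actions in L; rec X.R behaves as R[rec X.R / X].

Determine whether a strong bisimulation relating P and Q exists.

Reachable graph of P (2 states):
  m0 = rec X. 0 + 0 + 0\{a,b,d} + d.b.X → --d--▸ m1
  m1 = b.(rec X. 0 + 0 + 0\{a,b,d} + d.b.X) → --b--▸ m0
Reachable graph of Q (2 states):
  n0 = rec X. 0 + 0 + 0\{a,b,d} + d.b.X + 0 → --d--▸ n1
  n1 = b.(rec X. 0 + 0 + 0\{a,b,d} + d.b.X + 0) → --b--▸ n0
Bisimilarity quotient blocks:
  B0 = {m0, n0}
  B1 = {m1, n1}
m0 ∈ B0, n0 ∈ B0 → same block

bisimilar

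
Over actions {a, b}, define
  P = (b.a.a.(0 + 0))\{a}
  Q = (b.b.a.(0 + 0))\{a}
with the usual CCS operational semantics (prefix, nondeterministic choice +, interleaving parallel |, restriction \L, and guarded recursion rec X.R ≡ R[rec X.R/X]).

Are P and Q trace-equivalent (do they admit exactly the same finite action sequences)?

Reachable graph of P (2 states):
  s0 = (b.a.a.(0 + 0))\{a} has moves =b=> s1
  s1 = (a.a.(0 + 0))\{a} has moves ·
Reachable graph of Q (3 states):
  t0 = (b.b.a.(0 + 0))\{a} has moves =b=> t1
  t1 = (b.a.(0 + 0))\{a} has moves =b=> t2
  t2 = (a.(0 + 0))\{a} has moves ·
Run σ = ⟨bb⟩ on Q: start {t0}
  step 1 (b): {t1}
  step 2 (b): {t2}
  — Q admits the full trace.
Run σ = ⟨bb⟩ on P: start {s0}
  step 1 (b): {s1}
  step 2 (b): ∅ (P stuck)

traces(P) ≠ traces(Q) — witness ⟨bb⟩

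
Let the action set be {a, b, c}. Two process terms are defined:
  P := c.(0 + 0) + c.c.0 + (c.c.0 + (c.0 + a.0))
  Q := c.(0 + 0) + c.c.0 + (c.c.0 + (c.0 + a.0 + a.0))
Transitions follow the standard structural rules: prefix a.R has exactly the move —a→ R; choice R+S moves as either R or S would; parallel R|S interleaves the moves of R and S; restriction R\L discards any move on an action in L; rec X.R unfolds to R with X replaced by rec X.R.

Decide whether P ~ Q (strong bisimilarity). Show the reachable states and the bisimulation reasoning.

P's transition system — 4 states:
  m0 = c.(0 + 0) + c.c.0 + (c.c.0 + (c.0 + a.0)) | ··a··> m1, ··c··> m1, ··c··> m2, ··c··> m3
  m1 = 0 | stopped
  m2 = 0 + 0 | stopped
  m3 = c.0 | ··c··> m1
Q's transition system — 4 states:
  n0 = c.(0 + 0) + c.c.0 + (c.c.0 + (c.0 + a.0 + a.0)) | ··a··> n1, ··c··> n1, ··c··> n2, ··c··> n3
  n1 = 0 | stopped
  n2 = 0 + 0 | stopped
  n3 = c.0 | ··c··> n1
Bisimilarity quotient blocks:
  B0 = {m0, n0}
  B1 = {m1, m2, n1, n2}
  B2 = {m3, n3}
m0 ∈ B0, n0 ∈ B0 → same block

P ~ Q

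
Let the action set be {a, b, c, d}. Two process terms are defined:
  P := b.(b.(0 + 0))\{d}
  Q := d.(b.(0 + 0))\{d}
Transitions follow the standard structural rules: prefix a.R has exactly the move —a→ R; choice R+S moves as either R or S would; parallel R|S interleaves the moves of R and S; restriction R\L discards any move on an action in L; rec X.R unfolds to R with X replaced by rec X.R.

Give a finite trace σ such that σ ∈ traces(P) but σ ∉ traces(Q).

P's transition system — 3 states:
  m0 = b.(b.(0 + 0))\{d} ⊢ =b=> m1
  m1 = (b.(0 + 0))\{d} ⊢ =b=> m2
  m2 = (0 + 0)\{d} ⊢ deadlocked
Q's transition system — 3 states:
  n0 = d.(b.(0 + 0))\{d} ⊢ =d=> n1
  n1 = (b.(0 + 0))\{d} ⊢ =b=> n2
  n2 = (0 + 0)\{d} ⊢ deadlocked
Executing b from P (initial set {m0}):
  step 1 (b): {m1}
  P completes σ.
Executing b from Q (initial set {n0}):
  step 1 (b): no successor for Q

b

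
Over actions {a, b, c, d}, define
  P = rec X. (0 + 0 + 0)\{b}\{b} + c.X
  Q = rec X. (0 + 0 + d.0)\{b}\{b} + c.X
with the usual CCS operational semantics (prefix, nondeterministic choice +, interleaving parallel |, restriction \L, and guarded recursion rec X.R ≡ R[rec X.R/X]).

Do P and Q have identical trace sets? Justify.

NO — witness ⟨d⟩

P's transition system — 1 states:
  m0 = rec X. (0 + 0 + 0)\{b}\{b} + c.X :: ··c··> m0
Q's transition system — 2 states:
  n0 = rec X. (0 + 0 + d.0)\{b}\{b} + c.X :: ··c··> n0, ··d··> n1
  n1 = 0\{b}\{b} :: ∅
Trace ⟨d⟩ through Q, begin at {n0}:
  step 1 (d): {n1}
  — Q admits the full trace.
Trace ⟨d⟩ through P, begin at {m0}:
  step 1 (d): ∅ (P stuck)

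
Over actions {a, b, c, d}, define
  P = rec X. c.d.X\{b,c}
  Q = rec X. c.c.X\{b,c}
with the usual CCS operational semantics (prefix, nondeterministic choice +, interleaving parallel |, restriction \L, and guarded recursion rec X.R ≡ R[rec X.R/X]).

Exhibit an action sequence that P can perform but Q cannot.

LTS(P): 3 reachable states
  m0 = rec X. c.d.X\{b,c} ⊢ ··c··> m1
  m1 = d.(rec X. c.d.X\{b,c})\{b,c} ⊢ ··d··> m2
  m2 = (rec X. c.d.X\{b,c})\{b,c} ⊢ deadlocked
LTS(Q): 3 reachable states
  n0 = rec X. c.c.X\{b,c} ⊢ ··c··> n1
  n1 = c.(rec X. c.c.X\{b,c})\{b,c} ⊢ ··c··> n2
  n2 = (rec X. c.c.X\{b,c})\{b,c} ⊢ deadlocked
Trace ⟨cd⟩ through P, begin at {m0}:
  after c @ step 1: {m1}
  after d @ step 2: {m2}
  P completes σ.
Trace ⟨cd⟩ through Q, begin at {n0}:
  after c @ step 1: {n1}
  after d @ step 2: ∅ (Q stuck)

cd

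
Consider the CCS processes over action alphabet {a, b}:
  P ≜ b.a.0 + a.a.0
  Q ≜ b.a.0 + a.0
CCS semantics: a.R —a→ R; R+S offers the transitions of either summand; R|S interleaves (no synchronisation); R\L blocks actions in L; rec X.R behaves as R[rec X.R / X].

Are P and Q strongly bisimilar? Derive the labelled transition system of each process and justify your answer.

P ≁ Q

LTS(P): 3 reachable states
  u0 = b.a.0 + a.a.0 → —a→ u1, —b→ u1
  u1 = a.0 → —a→ u2
  u2 = 0 → (no moves)
LTS(Q): 3 reachable states
  v0 = b.a.0 + a.0 → —a→ v1, —b→ v2
  v1 = 0 → (no moves)
  v2 = a.0 → —a→ v1
Partition-refinement fixed point:
  B0 = {u0}
  B1 = {u1, v2}
  B2 = {u2, v1}
  B3 = {v0}
u0 ∈ B0, v0 ∈ B3 → different blocks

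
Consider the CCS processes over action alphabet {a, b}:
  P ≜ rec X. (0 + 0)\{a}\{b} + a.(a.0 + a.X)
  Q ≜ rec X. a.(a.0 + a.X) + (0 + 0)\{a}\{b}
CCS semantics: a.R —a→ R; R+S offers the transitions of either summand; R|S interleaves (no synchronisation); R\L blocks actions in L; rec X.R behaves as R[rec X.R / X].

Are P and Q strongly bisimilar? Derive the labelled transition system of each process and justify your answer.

bisimilar

LTS(P): 3 reachable states
  m0 = rec X. (0 + 0)\{a}\{b} + a.(a.0 + a.X) has moves —a→ m1
  m1 = a.0 + a.(rec X. (0 + 0)\{a}\{b} + a.(a.0 + a.X)) has moves —a→ m0, —a→ m2
  m2 = 0 has moves stopped
LTS(Q): 3 reachable states
  n0 = rec X. a.(a.0 + a.X) + (0 + 0)\{a}\{b} has moves —a→ n1
  n1 = a.0 + a.(rec X. a.(a.0 + a.X) + (0 + 0)\{a}\{b}) has moves —a→ n0, —a→ n2
  n2 = 0 has moves stopped
Partition-refinement fixed point:
  B0 = {m0, n0}
  B1 = {m1, n1}
  B2 = {m2, n2}
m0 ∈ B0, n0 ∈ B0 → same block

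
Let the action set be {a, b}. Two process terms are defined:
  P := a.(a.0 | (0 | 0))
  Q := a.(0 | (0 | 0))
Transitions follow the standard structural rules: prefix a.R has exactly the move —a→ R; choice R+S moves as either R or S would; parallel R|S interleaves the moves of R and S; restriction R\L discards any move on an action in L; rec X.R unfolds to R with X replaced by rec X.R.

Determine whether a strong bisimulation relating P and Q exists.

Reachable graph of P (3 states):
  m0 = a.(a.0 | (0 | 0)) → =a=> m1
  m1 = a.0 | (0 | 0) → =a=> m2
  m2 = 0 | (0 | 0) → ·
Reachable graph of Q (2 states):
  n0 = a.(0 | (0 | 0)) → =a=> n1
  n1 = 0 | (0 | 0) → ·
Bisimilarity quotient blocks:
  B0 = {m0}
  B1 = {m1, n0}
  B2 = {m2, n1}
m0 ∈ B0, n0 ∈ B1 → different blocks

NO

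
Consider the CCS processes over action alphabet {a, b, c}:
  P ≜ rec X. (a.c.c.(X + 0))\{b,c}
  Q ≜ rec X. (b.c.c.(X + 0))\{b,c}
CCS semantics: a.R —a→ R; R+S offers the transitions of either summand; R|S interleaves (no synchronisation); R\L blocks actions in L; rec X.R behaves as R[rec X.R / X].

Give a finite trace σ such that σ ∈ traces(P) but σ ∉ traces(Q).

P's transition system — 2 states:
  u0 = rec X. (a.c.c.(X + 0))\{b,c} ⊢ -a-> u1
  u1 = (c.c.((rec X. (a.c.c.(X + 0))\{b,c}) + 0))\{b,c} ⊢ (no moves)
Q's transition system — 1 states:
  v0 = rec X. (b.c.c.(X + 0))\{b,c} ⊢ (no moves)
Trace ⟨a⟩ through P, begin at {u0}:
  step 1 (a): {u1}
  P completes σ.
Trace ⟨a⟩ through Q, begin at {v0}:
  step 1 (a): ∅ (Q stuck)

a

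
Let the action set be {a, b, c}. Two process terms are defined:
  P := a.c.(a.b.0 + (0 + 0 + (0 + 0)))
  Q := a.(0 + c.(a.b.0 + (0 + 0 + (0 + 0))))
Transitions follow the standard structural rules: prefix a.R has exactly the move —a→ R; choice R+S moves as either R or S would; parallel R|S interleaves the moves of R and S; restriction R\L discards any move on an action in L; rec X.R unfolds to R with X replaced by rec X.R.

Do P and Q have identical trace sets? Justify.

YES

P's transition system — 5 states:
  m0 = a.c.(a.b.0 + (0 + 0 + (0 + 0))) ⊢ —a→ m1
  m1 = c.(a.b.0 + (0 + 0 + (0 + 0))) ⊢ —c→ m2
  m2 = a.b.0 + (0 + 0 + (0 + 0)) ⊢ —a→ m3
  m3 = b.0 ⊢ —b→ m4
  m4 = 0 ⊢ deadlocked
Q's transition system — 5 states:
  n0 = a.(0 + c.(a.b.0 + (0 + 0 + (0 + 0)))) ⊢ —a→ n1
  n1 = 0 + c.(a.b.0 + (0 + 0 + (0 + 0))) ⊢ —c→ n2
  n2 = a.b.0 + (0 + 0 + (0 + 0)) ⊢ —a→ n3
  n3 = b.0 ⊢ —b→ n4
  n4 = 0 ⊢ deadlocked
Bisimilarity quotient blocks:
  B0 = {m0, n0}
  B1 = {m1, n1}
  B2 = {m2, n2}
  B3 = {m3, n3}
  B4 = {m4, n4}
m0 ∈ B0, n0 ∈ B0 → same block
Bisimilar ⇒ trace-equivalent.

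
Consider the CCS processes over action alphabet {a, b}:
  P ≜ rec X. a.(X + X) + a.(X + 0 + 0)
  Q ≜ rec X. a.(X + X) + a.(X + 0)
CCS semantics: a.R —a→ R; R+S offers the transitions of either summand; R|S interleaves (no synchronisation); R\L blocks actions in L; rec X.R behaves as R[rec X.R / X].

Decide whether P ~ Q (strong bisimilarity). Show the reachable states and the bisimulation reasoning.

P's transition system — 3 states:
  p0 = rec X. a.(X + X) + a.(X + 0 + 0) :: --a--▸ p1, --a--▸ p2
  p1 = (rec X. a.(X + X) + a.(X + 0 + 0)) + (rec X. a.(X + X) + a.(X + 0 + 0)) :: --a--▸ p1, --a--▸ p2
  p2 = (rec X. a.(X + X) + a.(X + 0 + 0)) + 0 + 0 :: --a--▸ p1, --a--▸ p2
Q's transition system — 3 states:
  q0 = rec X. a.(X + X) + a.(X + 0) :: --a--▸ q1, --a--▸ q2
  q1 = (rec X. a.(X + X) + a.(X + 0)) + (rec X. a.(X + X) + a.(X + 0)) :: --a--▸ q1, --a--▸ q2
  q2 = (rec X. a.(X + X) + a.(X + 0)) + 0 :: --a--▸ q1, --a--▸ q2
Bisimilarity quotient blocks:
  B0 = {p0, p1, p2, q0, q1, q2}
p0 ∈ B0, q0 ∈ B0 → same block

P ~ Q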